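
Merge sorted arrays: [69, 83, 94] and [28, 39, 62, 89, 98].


Take 28 from B
Take 39 from B
Take 62 from B
Take 69 from A
Take 83 from A
Take 89 from B
Take 94 from A

Merged: [28, 39, 62, 69, 83, 89, 94, 98]


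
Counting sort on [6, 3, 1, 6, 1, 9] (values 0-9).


Input: [6, 3, 1, 6, 1, 9]
Counts: [0, 2, 0, 1, 0, 0, 2, 0, 0, 1]

Sorted: [1, 1, 3, 6, 6, 9]


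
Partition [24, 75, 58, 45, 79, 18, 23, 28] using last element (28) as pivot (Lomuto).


Pivot: 28
  24 <= 28: advance i (no swap)
  18 <= 28: swap -> [24, 18, 58, 45, 79, 75, 23, 28]
  23 <= 28: swap -> [24, 18, 23, 45, 79, 75, 58, 28]
Place pivot at 3: [24, 18, 23, 28, 79, 75, 58, 45]

Partitioned: [24, 18, 23, 28, 79, 75, 58, 45]


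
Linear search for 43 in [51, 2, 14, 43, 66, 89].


i=0: 51!=43
i=1: 2!=43
i=2: 14!=43
i=3: 43==43 found!

Found at 3, 4 comps


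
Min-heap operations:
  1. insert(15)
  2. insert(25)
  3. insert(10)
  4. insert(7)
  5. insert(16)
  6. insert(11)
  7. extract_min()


insert(15) -> [15]
insert(25) -> [15, 25]
insert(10) -> [10, 25, 15]
insert(7) -> [7, 10, 15, 25]
insert(16) -> [7, 10, 15, 25, 16]
insert(11) -> [7, 10, 11, 25, 16, 15]
extract_min()->7, [10, 15, 11, 25, 16]

Final heap: [10, 15, 11, 25, 16]


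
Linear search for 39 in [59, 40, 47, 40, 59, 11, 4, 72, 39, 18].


i=0: 59!=39
i=1: 40!=39
i=2: 47!=39
i=3: 40!=39
i=4: 59!=39
i=5: 11!=39
i=6: 4!=39
i=7: 72!=39
i=8: 39==39 found!

Found at 8, 9 comps


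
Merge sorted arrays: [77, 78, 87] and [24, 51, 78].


Take 24 from B
Take 51 from B
Take 77 from A
Take 78 from A
Take 78 from B

Merged: [24, 51, 77, 78, 78, 87]


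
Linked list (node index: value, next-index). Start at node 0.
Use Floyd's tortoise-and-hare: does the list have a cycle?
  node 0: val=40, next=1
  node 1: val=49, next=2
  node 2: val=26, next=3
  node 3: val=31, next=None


Floyd's tortoise (slow, +1) and hare (fast, +2):
  init: slow=0, fast=0
  step 1: slow=1, fast=2
  step 2: fast 2->3->None, no cycle

Cycle: no


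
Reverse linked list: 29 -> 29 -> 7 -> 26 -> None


Step 1: curr=29, set curr.next=prev(None) | reversed so far: 29
Step 2: curr=29, set curr.next=prev(29) | reversed so far: 29 -> 29
Step 3: curr=7, set curr.next=prev(29) | reversed so far: 7 -> 29 -> 29
Step 4: curr=26, set curr.next=prev(7) | reversed so far: 26 -> 7 -> 29 -> 29

26 -> 7 -> 29 -> 29 -> None


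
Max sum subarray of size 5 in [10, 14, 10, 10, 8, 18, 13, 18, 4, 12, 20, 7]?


[0:5]: 52
[1:6]: 60
[2:7]: 59
[3:8]: 67
[4:9]: 61
[5:10]: 65
[6:11]: 67
[7:12]: 61

Max: 67 at [3:8]


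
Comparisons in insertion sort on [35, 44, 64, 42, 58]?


Algorithm: insertion sort
Input: [35, 44, 64, 42, 58]
Sorted: [35, 42, 44, 58, 64]

7


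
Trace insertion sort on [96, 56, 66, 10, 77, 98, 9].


Initial: [96, 56, 66, 10, 77, 98, 9]
Insert 56: [56, 96, 66, 10, 77, 98, 9]
Insert 66: [56, 66, 96, 10, 77, 98, 9]
Insert 10: [10, 56, 66, 96, 77, 98, 9]
Insert 77: [10, 56, 66, 77, 96, 98, 9]
Insert 98: [10, 56, 66, 77, 96, 98, 9]
Insert 9: [9, 10, 56, 66, 77, 96, 98]

Sorted: [9, 10, 56, 66, 77, 96, 98]


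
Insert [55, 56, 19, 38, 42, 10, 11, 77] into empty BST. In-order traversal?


Insert 55: root
Insert 56: R from 55
Insert 19: L from 55
Insert 38: L from 55 -> R from 19
Insert 42: L from 55 -> R from 19 -> R from 38
Insert 10: L from 55 -> L from 19
Insert 11: L from 55 -> L from 19 -> R from 10
Insert 77: R from 55 -> R from 56

In-order: [10, 11, 19, 38, 42, 55, 56, 77]


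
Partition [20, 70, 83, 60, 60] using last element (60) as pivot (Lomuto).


Pivot: 60
  20 <= 60: advance i (no swap)
  60 <= 60: swap -> [20, 60, 83, 70, 60]
Place pivot at 2: [20, 60, 60, 70, 83]

Partitioned: [20, 60, 60, 70, 83]


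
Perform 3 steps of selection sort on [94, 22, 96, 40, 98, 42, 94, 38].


Initial: [94, 22, 96, 40, 98, 42, 94, 38]
Step 1: min=22 at 1
  Swap: [22, 94, 96, 40, 98, 42, 94, 38]
Step 2: min=38 at 7
  Swap: [22, 38, 96, 40, 98, 42, 94, 94]
Step 3: min=40 at 3
  Swap: [22, 38, 40, 96, 98, 42, 94, 94]

After 3 steps: [22, 38, 40, 96, 98, 42, 94, 94]


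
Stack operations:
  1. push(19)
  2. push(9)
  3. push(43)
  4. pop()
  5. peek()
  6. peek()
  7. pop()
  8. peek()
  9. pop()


push(19) -> [19]
push(9) -> [19, 9]
push(43) -> [19, 9, 43]
pop()->43, [19, 9]
peek()->9
peek()->9
pop()->9, [19]
peek()->19
pop()->19, []

Final stack: []


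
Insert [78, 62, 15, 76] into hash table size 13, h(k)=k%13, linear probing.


Insert 78: h=0 -> slot 0
Insert 62: h=10 -> slot 10
Insert 15: h=2 -> slot 2
Insert 76: h=11 -> slot 11

Table: [78, None, 15, None, None, None, None, None, None, None, 62, 76, None]


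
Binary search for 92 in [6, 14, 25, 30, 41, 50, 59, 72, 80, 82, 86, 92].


Step 1: lo=0, hi=11, mid=5, val=50
Step 2: lo=6, hi=11, mid=8, val=80
Step 3: lo=9, hi=11, mid=10, val=86
Step 4: lo=11, hi=11, mid=11, val=92

Found at index 11


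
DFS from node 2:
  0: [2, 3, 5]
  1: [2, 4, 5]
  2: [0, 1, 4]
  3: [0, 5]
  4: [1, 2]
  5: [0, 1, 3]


Visit 2, push [4, 1, 0]
Visit 0, push [5, 3]
Visit 3, push [5]
Visit 5, push [1]
Visit 1, push [4]
Visit 4, push []

DFS order: [2, 0, 3, 5, 1, 4]


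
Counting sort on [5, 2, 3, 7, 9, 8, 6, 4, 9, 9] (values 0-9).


Input: [5, 2, 3, 7, 9, 8, 6, 4, 9, 9]
Counts: [0, 0, 1, 1, 1, 1, 1, 1, 1, 3]

Sorted: [2, 3, 4, 5, 6, 7, 8, 9, 9, 9]


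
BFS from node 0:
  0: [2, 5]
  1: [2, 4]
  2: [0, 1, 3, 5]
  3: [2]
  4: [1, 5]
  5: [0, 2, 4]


Visit 0, enqueue [2, 5]
Visit 2, enqueue [1, 3]
Visit 5, enqueue [4]
Visit 1, enqueue []
Visit 3, enqueue []
Visit 4, enqueue []

BFS order: [0, 2, 5, 1, 3, 4]


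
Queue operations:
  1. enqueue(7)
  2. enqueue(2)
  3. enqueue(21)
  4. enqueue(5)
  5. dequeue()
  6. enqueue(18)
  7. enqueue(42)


enqueue(7) -> [7]
enqueue(2) -> [7, 2]
enqueue(21) -> [7, 2, 21]
enqueue(5) -> [7, 2, 21, 5]
dequeue()->7, [2, 21, 5]
enqueue(18) -> [2, 21, 5, 18]
enqueue(42) -> [2, 21, 5, 18, 42]

Final queue: [2, 21, 5, 18, 42]


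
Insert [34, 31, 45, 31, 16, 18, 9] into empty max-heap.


Insert 34: [34]
Insert 31: [34, 31]
Insert 45: [45, 31, 34]
Insert 31: [45, 31, 34, 31]
Insert 16: [45, 31, 34, 31, 16]
Insert 18: [45, 31, 34, 31, 16, 18]
Insert 9: [45, 31, 34, 31, 16, 18, 9]

Final heap: [45, 31, 34, 31, 16, 18, 9]


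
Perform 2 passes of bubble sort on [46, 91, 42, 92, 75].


Initial: [46, 91, 42, 92, 75]
Pass 1: [46, 42, 91, 75, 92] (2 swaps)
Pass 2: [42, 46, 75, 91, 92] (2 swaps)

After 2 passes: [42, 46, 75, 91, 92]


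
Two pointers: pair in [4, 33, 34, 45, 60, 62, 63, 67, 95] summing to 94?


lo=0(4)+hi=8(95)=99
lo=0(4)+hi=7(67)=71
lo=1(33)+hi=7(67)=100
lo=1(33)+hi=6(63)=96
lo=1(33)+hi=5(62)=95
lo=1(33)+hi=4(60)=93
lo=2(34)+hi=4(60)=94

Yes: 34+60=94


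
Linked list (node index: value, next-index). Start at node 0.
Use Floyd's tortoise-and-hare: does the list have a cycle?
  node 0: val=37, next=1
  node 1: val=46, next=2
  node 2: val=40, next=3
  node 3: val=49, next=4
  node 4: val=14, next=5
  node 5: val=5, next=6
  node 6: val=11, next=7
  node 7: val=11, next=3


Floyd's tortoise (slow, +1) and hare (fast, +2):
  init: slow=0, fast=0
  step 1: slow=1, fast=2
  step 2: slow=2, fast=4
  step 3: slow=3, fast=6
  step 4: slow=4, fast=3
  step 5: slow=5, fast=5
  slow == fast at node 5: cycle detected

Cycle: yes


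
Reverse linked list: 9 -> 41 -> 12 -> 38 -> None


Step 1: curr=9, set curr.next=prev(None) | reversed so far: 9
Step 2: curr=41, set curr.next=prev(9) | reversed so far: 41 -> 9
Step 3: curr=12, set curr.next=prev(41) | reversed so far: 12 -> 41 -> 9
Step 4: curr=38, set curr.next=prev(12) | reversed so far: 38 -> 12 -> 41 -> 9

38 -> 12 -> 41 -> 9 -> None


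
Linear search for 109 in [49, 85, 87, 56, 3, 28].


i=0: 49!=109
i=1: 85!=109
i=2: 87!=109
i=3: 56!=109
i=4: 3!=109
i=5: 28!=109

Not found, 6 comps


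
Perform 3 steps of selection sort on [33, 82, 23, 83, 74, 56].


Initial: [33, 82, 23, 83, 74, 56]
Step 1: min=23 at 2
  Swap: [23, 82, 33, 83, 74, 56]
Step 2: min=33 at 2
  Swap: [23, 33, 82, 83, 74, 56]
Step 3: min=56 at 5
  Swap: [23, 33, 56, 83, 74, 82]

After 3 steps: [23, 33, 56, 83, 74, 82]


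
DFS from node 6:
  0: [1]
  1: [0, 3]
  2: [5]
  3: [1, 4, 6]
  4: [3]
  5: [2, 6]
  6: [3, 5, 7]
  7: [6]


Visit 6, push [7, 5, 3]
Visit 3, push [4, 1]
Visit 1, push [0]
Visit 0, push []
Visit 4, push []
Visit 5, push [2]
Visit 2, push []
Visit 7, push []

DFS order: [6, 3, 1, 0, 4, 5, 2, 7]


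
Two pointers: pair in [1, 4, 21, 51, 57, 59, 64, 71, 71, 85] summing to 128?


lo=0(1)+hi=9(85)=86
lo=1(4)+hi=9(85)=89
lo=2(21)+hi=9(85)=106
lo=3(51)+hi=9(85)=136
lo=3(51)+hi=8(71)=122
lo=4(57)+hi=8(71)=128

Yes: 57+71=128


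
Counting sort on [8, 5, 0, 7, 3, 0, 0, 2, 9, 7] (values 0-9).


Input: [8, 5, 0, 7, 3, 0, 0, 2, 9, 7]
Counts: [3, 0, 1, 1, 0, 1, 0, 2, 1, 1]

Sorted: [0, 0, 0, 2, 3, 5, 7, 7, 8, 9]


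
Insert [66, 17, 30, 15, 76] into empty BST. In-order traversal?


Insert 66: root
Insert 17: L from 66
Insert 30: L from 66 -> R from 17
Insert 15: L from 66 -> L from 17
Insert 76: R from 66

In-order: [15, 17, 30, 66, 76]


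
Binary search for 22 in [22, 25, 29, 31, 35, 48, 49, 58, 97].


Step 1: lo=0, hi=8, mid=4, val=35
Step 2: lo=0, hi=3, mid=1, val=25
Step 3: lo=0, hi=0, mid=0, val=22

Found at index 0


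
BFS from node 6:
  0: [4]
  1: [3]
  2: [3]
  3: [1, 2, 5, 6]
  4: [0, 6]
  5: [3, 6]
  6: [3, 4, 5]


Visit 6, enqueue [3, 4, 5]
Visit 3, enqueue [1, 2]
Visit 4, enqueue [0]
Visit 5, enqueue []
Visit 1, enqueue []
Visit 2, enqueue []
Visit 0, enqueue []

BFS order: [6, 3, 4, 5, 1, 2, 0]


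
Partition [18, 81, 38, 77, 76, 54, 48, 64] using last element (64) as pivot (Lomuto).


Pivot: 64
  18 <= 64: advance i (no swap)
  38 <= 64: swap -> [18, 38, 81, 77, 76, 54, 48, 64]
  54 <= 64: swap -> [18, 38, 54, 77, 76, 81, 48, 64]
  48 <= 64: swap -> [18, 38, 54, 48, 76, 81, 77, 64]
Place pivot at 4: [18, 38, 54, 48, 64, 81, 77, 76]

Partitioned: [18, 38, 54, 48, 64, 81, 77, 76]


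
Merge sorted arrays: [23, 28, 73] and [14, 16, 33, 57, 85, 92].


Take 14 from B
Take 16 from B
Take 23 from A
Take 28 from A
Take 33 from B
Take 57 from B
Take 73 from A

Merged: [14, 16, 23, 28, 33, 57, 73, 85, 92]


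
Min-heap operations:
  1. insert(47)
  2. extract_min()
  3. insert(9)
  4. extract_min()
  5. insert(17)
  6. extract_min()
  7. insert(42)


insert(47) -> [47]
extract_min()->47, []
insert(9) -> [9]
extract_min()->9, []
insert(17) -> [17]
extract_min()->17, []
insert(42) -> [42]

Final heap: [42]


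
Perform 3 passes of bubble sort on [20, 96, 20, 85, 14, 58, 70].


Initial: [20, 96, 20, 85, 14, 58, 70]
Pass 1: [20, 20, 85, 14, 58, 70, 96] (5 swaps)
Pass 2: [20, 20, 14, 58, 70, 85, 96] (3 swaps)
Pass 3: [20, 14, 20, 58, 70, 85, 96] (1 swaps)

After 3 passes: [20, 14, 20, 58, 70, 85, 96]


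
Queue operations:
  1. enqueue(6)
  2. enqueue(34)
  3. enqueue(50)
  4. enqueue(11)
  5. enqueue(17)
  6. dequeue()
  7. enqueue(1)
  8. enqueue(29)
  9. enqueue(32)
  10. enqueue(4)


enqueue(6) -> [6]
enqueue(34) -> [6, 34]
enqueue(50) -> [6, 34, 50]
enqueue(11) -> [6, 34, 50, 11]
enqueue(17) -> [6, 34, 50, 11, 17]
dequeue()->6, [34, 50, 11, 17]
enqueue(1) -> [34, 50, 11, 17, 1]
enqueue(29) -> [34, 50, 11, 17, 1, 29]
enqueue(32) -> [34, 50, 11, 17, 1, 29, 32]
enqueue(4) -> [34, 50, 11, 17, 1, 29, 32, 4]

Final queue: [34, 50, 11, 17, 1, 29, 32, 4]


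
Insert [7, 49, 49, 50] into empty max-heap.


Insert 7: [7]
Insert 49: [49, 7]
Insert 49: [49, 7, 49]
Insert 50: [50, 49, 49, 7]

Final heap: [50, 49, 49, 7]


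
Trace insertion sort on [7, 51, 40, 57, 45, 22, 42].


Initial: [7, 51, 40, 57, 45, 22, 42]
Insert 51: [7, 51, 40, 57, 45, 22, 42]
Insert 40: [7, 40, 51, 57, 45, 22, 42]
Insert 57: [7, 40, 51, 57, 45, 22, 42]
Insert 45: [7, 40, 45, 51, 57, 22, 42]
Insert 22: [7, 22, 40, 45, 51, 57, 42]
Insert 42: [7, 22, 40, 42, 45, 51, 57]

Sorted: [7, 22, 40, 42, 45, 51, 57]


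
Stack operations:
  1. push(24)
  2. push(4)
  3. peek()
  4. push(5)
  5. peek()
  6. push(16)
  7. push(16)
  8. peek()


push(24) -> [24]
push(4) -> [24, 4]
peek()->4
push(5) -> [24, 4, 5]
peek()->5
push(16) -> [24, 4, 5, 16]
push(16) -> [24, 4, 5, 16, 16]
peek()->16

Final stack: [24, 4, 5, 16, 16]


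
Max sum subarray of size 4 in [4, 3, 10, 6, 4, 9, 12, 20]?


[0:4]: 23
[1:5]: 23
[2:6]: 29
[3:7]: 31
[4:8]: 45

Max: 45 at [4:8]


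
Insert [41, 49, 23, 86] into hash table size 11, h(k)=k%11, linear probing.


Insert 41: h=8 -> slot 8
Insert 49: h=5 -> slot 5
Insert 23: h=1 -> slot 1
Insert 86: h=9 -> slot 9

Table: [None, 23, None, None, None, 49, None, None, 41, 86, None]


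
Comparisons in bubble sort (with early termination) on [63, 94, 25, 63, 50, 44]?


Algorithm: bubble sort (with early termination)
Input: [63, 94, 25, 63, 50, 44]
Sorted: [25, 44, 50, 63, 63, 94]

15


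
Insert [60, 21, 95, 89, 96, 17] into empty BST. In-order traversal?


Insert 60: root
Insert 21: L from 60
Insert 95: R from 60
Insert 89: R from 60 -> L from 95
Insert 96: R from 60 -> R from 95
Insert 17: L from 60 -> L from 21

In-order: [17, 21, 60, 89, 95, 96]


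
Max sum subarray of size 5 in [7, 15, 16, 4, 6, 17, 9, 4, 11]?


[0:5]: 48
[1:6]: 58
[2:7]: 52
[3:8]: 40
[4:9]: 47

Max: 58 at [1:6]


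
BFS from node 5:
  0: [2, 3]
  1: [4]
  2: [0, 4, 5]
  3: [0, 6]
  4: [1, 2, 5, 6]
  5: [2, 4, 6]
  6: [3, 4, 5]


Visit 5, enqueue [2, 4, 6]
Visit 2, enqueue [0]
Visit 4, enqueue [1]
Visit 6, enqueue [3]
Visit 0, enqueue []
Visit 1, enqueue []
Visit 3, enqueue []

BFS order: [5, 2, 4, 6, 0, 1, 3]


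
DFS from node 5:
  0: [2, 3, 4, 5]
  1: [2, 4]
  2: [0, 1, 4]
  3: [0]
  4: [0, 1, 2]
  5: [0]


Visit 5, push [0]
Visit 0, push [4, 3, 2]
Visit 2, push [4, 1]
Visit 1, push [4]
Visit 4, push []
Visit 3, push []

DFS order: [5, 0, 2, 1, 4, 3]


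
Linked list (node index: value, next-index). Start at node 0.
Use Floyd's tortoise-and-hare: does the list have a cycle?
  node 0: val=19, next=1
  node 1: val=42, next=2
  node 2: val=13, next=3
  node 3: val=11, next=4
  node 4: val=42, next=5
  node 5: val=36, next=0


Floyd's tortoise (slow, +1) and hare (fast, +2):
  init: slow=0, fast=0
  step 1: slow=1, fast=2
  step 2: slow=2, fast=4
  step 3: slow=3, fast=0
  step 4: slow=4, fast=2
  step 5: slow=5, fast=4
  step 6: slow=0, fast=0
  slow == fast at node 0: cycle detected

Cycle: yes


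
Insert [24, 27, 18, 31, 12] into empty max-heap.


Insert 24: [24]
Insert 27: [27, 24]
Insert 18: [27, 24, 18]
Insert 31: [31, 27, 18, 24]
Insert 12: [31, 27, 18, 24, 12]

Final heap: [31, 27, 18, 24, 12]


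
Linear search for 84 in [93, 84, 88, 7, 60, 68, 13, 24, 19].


i=0: 93!=84
i=1: 84==84 found!

Found at 1, 2 comps


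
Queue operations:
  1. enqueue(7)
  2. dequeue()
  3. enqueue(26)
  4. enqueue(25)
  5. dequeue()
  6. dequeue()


enqueue(7) -> [7]
dequeue()->7, []
enqueue(26) -> [26]
enqueue(25) -> [26, 25]
dequeue()->26, [25]
dequeue()->25, []

Final queue: []


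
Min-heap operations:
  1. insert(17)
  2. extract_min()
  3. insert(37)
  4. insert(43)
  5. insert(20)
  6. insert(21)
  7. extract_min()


insert(17) -> [17]
extract_min()->17, []
insert(37) -> [37]
insert(43) -> [37, 43]
insert(20) -> [20, 43, 37]
insert(21) -> [20, 21, 37, 43]
extract_min()->20, [21, 43, 37]

Final heap: [21, 43, 37]


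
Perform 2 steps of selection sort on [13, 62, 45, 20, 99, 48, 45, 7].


Initial: [13, 62, 45, 20, 99, 48, 45, 7]
Step 1: min=7 at 7
  Swap: [7, 62, 45, 20, 99, 48, 45, 13]
Step 2: min=13 at 7
  Swap: [7, 13, 45, 20, 99, 48, 45, 62]

After 2 steps: [7, 13, 45, 20, 99, 48, 45, 62]


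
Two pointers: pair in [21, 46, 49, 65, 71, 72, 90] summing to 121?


lo=0(21)+hi=6(90)=111
lo=1(46)+hi=6(90)=136
lo=1(46)+hi=5(72)=118
lo=2(49)+hi=5(72)=121

Yes: 49+72=121


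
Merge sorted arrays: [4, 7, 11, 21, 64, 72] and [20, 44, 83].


Take 4 from A
Take 7 from A
Take 11 from A
Take 20 from B
Take 21 from A
Take 44 from B
Take 64 from A
Take 72 from A

Merged: [4, 7, 11, 20, 21, 44, 64, 72, 83]


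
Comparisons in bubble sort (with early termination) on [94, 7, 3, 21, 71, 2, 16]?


Algorithm: bubble sort (with early termination)
Input: [94, 7, 3, 21, 71, 2, 16]
Sorted: [2, 3, 7, 16, 21, 71, 94]

21


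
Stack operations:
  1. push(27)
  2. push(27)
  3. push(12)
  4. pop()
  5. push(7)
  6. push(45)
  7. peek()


push(27) -> [27]
push(27) -> [27, 27]
push(12) -> [27, 27, 12]
pop()->12, [27, 27]
push(7) -> [27, 27, 7]
push(45) -> [27, 27, 7, 45]
peek()->45

Final stack: [27, 27, 7, 45]


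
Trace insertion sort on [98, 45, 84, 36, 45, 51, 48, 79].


Initial: [98, 45, 84, 36, 45, 51, 48, 79]
Insert 45: [45, 98, 84, 36, 45, 51, 48, 79]
Insert 84: [45, 84, 98, 36, 45, 51, 48, 79]
Insert 36: [36, 45, 84, 98, 45, 51, 48, 79]
Insert 45: [36, 45, 45, 84, 98, 51, 48, 79]
Insert 51: [36, 45, 45, 51, 84, 98, 48, 79]
Insert 48: [36, 45, 45, 48, 51, 84, 98, 79]
Insert 79: [36, 45, 45, 48, 51, 79, 84, 98]

Sorted: [36, 45, 45, 48, 51, 79, 84, 98]


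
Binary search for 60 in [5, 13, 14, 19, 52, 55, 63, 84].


Step 1: lo=0, hi=7, mid=3, val=19
Step 2: lo=4, hi=7, mid=5, val=55
Step 3: lo=6, hi=7, mid=6, val=63

Not found


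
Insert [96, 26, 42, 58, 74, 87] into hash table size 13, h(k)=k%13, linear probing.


Insert 96: h=5 -> slot 5
Insert 26: h=0 -> slot 0
Insert 42: h=3 -> slot 3
Insert 58: h=6 -> slot 6
Insert 74: h=9 -> slot 9
Insert 87: h=9, 1 probes -> slot 10

Table: [26, None, None, 42, None, 96, 58, None, None, 74, 87, None, None]


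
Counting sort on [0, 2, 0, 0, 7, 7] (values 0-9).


Input: [0, 2, 0, 0, 7, 7]
Counts: [3, 0, 1, 0, 0, 0, 0, 2, 0, 0]

Sorted: [0, 0, 0, 2, 7, 7]


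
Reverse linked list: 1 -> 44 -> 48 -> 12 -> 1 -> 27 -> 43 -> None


Step 1: curr=1, set curr.next=prev(None) | reversed so far: 1
Step 2: curr=44, set curr.next=prev(1) | reversed so far: 44 -> 1
Step 3: curr=48, set curr.next=prev(44) | reversed so far: 48 -> 44 -> 1
Step 4: curr=12, set curr.next=prev(48) | reversed so far: 12 -> 48 -> 44 -> 1
Step 5: curr=1, set curr.next=prev(12) | reversed so far: 1 -> 12 -> 48 -> 44 -> 1
Step 6: curr=27, set curr.next=prev(1) | reversed so far: 27 -> 1 -> 12 -> 48 -> 44 -> 1
Step 7: curr=43, set curr.next=prev(27) | reversed so far: 43 -> 27 -> 1 -> 12 -> 48 -> 44 -> 1

43 -> 27 -> 1 -> 12 -> 48 -> 44 -> 1 -> None


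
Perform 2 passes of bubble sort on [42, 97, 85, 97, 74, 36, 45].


Initial: [42, 97, 85, 97, 74, 36, 45]
Pass 1: [42, 85, 97, 74, 36, 45, 97] (4 swaps)
Pass 2: [42, 85, 74, 36, 45, 97, 97] (3 swaps)

After 2 passes: [42, 85, 74, 36, 45, 97, 97]


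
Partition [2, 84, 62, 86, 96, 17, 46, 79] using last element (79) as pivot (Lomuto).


Pivot: 79
  2 <= 79: advance i (no swap)
  62 <= 79: swap -> [2, 62, 84, 86, 96, 17, 46, 79]
  17 <= 79: swap -> [2, 62, 17, 86, 96, 84, 46, 79]
  46 <= 79: swap -> [2, 62, 17, 46, 96, 84, 86, 79]
Place pivot at 4: [2, 62, 17, 46, 79, 84, 86, 96]

Partitioned: [2, 62, 17, 46, 79, 84, 86, 96]


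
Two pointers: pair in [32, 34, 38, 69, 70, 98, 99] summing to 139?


lo=0(32)+hi=6(99)=131
lo=1(34)+hi=6(99)=133
lo=2(38)+hi=6(99)=137
lo=3(69)+hi=6(99)=168
lo=3(69)+hi=5(98)=167
lo=3(69)+hi=4(70)=139

Yes: 69+70=139


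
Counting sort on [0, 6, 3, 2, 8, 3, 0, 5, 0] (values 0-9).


Input: [0, 6, 3, 2, 8, 3, 0, 5, 0]
Counts: [3, 0, 1, 2, 0, 1, 1, 0, 1, 0]

Sorted: [0, 0, 0, 2, 3, 3, 5, 6, 8]


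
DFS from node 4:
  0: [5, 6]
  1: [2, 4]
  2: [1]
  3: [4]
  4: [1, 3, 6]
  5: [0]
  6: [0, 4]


Visit 4, push [6, 3, 1]
Visit 1, push [2]
Visit 2, push []
Visit 3, push []
Visit 6, push [0]
Visit 0, push [5]
Visit 5, push []

DFS order: [4, 1, 2, 3, 6, 0, 5]


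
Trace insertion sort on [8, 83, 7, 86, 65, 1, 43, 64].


Initial: [8, 83, 7, 86, 65, 1, 43, 64]
Insert 83: [8, 83, 7, 86, 65, 1, 43, 64]
Insert 7: [7, 8, 83, 86, 65, 1, 43, 64]
Insert 86: [7, 8, 83, 86, 65, 1, 43, 64]
Insert 65: [7, 8, 65, 83, 86, 1, 43, 64]
Insert 1: [1, 7, 8, 65, 83, 86, 43, 64]
Insert 43: [1, 7, 8, 43, 65, 83, 86, 64]
Insert 64: [1, 7, 8, 43, 64, 65, 83, 86]

Sorted: [1, 7, 8, 43, 64, 65, 83, 86]


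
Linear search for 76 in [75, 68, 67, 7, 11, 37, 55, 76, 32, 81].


i=0: 75!=76
i=1: 68!=76
i=2: 67!=76
i=3: 7!=76
i=4: 11!=76
i=5: 37!=76
i=6: 55!=76
i=7: 76==76 found!

Found at 7, 8 comps


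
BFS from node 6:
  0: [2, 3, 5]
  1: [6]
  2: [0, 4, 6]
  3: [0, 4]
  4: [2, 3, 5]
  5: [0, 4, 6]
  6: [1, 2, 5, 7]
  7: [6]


Visit 6, enqueue [1, 2, 5, 7]
Visit 1, enqueue []
Visit 2, enqueue [0, 4]
Visit 5, enqueue []
Visit 7, enqueue []
Visit 0, enqueue [3]
Visit 4, enqueue []
Visit 3, enqueue []

BFS order: [6, 1, 2, 5, 7, 0, 4, 3]


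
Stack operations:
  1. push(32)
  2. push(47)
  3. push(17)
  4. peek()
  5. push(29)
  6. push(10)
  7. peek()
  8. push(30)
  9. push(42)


push(32) -> [32]
push(47) -> [32, 47]
push(17) -> [32, 47, 17]
peek()->17
push(29) -> [32, 47, 17, 29]
push(10) -> [32, 47, 17, 29, 10]
peek()->10
push(30) -> [32, 47, 17, 29, 10, 30]
push(42) -> [32, 47, 17, 29, 10, 30, 42]

Final stack: [32, 47, 17, 29, 10, 30, 42]


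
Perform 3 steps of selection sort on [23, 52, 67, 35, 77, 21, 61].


Initial: [23, 52, 67, 35, 77, 21, 61]
Step 1: min=21 at 5
  Swap: [21, 52, 67, 35, 77, 23, 61]
Step 2: min=23 at 5
  Swap: [21, 23, 67, 35, 77, 52, 61]
Step 3: min=35 at 3
  Swap: [21, 23, 35, 67, 77, 52, 61]

After 3 steps: [21, 23, 35, 67, 77, 52, 61]


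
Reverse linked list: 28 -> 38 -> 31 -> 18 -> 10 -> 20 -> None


Step 1: curr=28, set curr.next=prev(None) | reversed so far: 28
Step 2: curr=38, set curr.next=prev(28) | reversed so far: 38 -> 28
Step 3: curr=31, set curr.next=prev(38) | reversed so far: 31 -> 38 -> 28
Step 4: curr=18, set curr.next=prev(31) | reversed so far: 18 -> 31 -> 38 -> 28
Step 5: curr=10, set curr.next=prev(18) | reversed so far: 10 -> 18 -> 31 -> 38 -> 28
Step 6: curr=20, set curr.next=prev(10) | reversed so far: 20 -> 10 -> 18 -> 31 -> 38 -> 28

20 -> 10 -> 18 -> 31 -> 38 -> 28 -> None


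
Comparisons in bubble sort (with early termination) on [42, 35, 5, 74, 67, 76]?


Algorithm: bubble sort (with early termination)
Input: [42, 35, 5, 74, 67, 76]
Sorted: [5, 35, 42, 67, 74, 76]

12


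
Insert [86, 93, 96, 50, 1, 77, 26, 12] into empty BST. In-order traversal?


Insert 86: root
Insert 93: R from 86
Insert 96: R from 86 -> R from 93
Insert 50: L from 86
Insert 1: L from 86 -> L from 50
Insert 77: L from 86 -> R from 50
Insert 26: L from 86 -> L from 50 -> R from 1
Insert 12: L from 86 -> L from 50 -> R from 1 -> L from 26

In-order: [1, 12, 26, 50, 77, 86, 93, 96]


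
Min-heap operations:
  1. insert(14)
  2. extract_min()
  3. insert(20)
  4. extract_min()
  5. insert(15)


insert(14) -> [14]
extract_min()->14, []
insert(20) -> [20]
extract_min()->20, []
insert(15) -> [15]

Final heap: [15]


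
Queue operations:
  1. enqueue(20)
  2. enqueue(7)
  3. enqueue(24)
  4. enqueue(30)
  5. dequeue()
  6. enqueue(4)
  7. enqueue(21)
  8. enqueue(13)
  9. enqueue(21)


enqueue(20) -> [20]
enqueue(7) -> [20, 7]
enqueue(24) -> [20, 7, 24]
enqueue(30) -> [20, 7, 24, 30]
dequeue()->20, [7, 24, 30]
enqueue(4) -> [7, 24, 30, 4]
enqueue(21) -> [7, 24, 30, 4, 21]
enqueue(13) -> [7, 24, 30, 4, 21, 13]
enqueue(21) -> [7, 24, 30, 4, 21, 13, 21]

Final queue: [7, 24, 30, 4, 21, 13, 21]


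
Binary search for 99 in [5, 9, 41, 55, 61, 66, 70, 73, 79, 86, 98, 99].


Step 1: lo=0, hi=11, mid=5, val=66
Step 2: lo=6, hi=11, mid=8, val=79
Step 3: lo=9, hi=11, mid=10, val=98
Step 4: lo=11, hi=11, mid=11, val=99

Found at index 11


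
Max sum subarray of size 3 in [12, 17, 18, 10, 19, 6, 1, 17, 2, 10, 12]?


[0:3]: 47
[1:4]: 45
[2:5]: 47
[3:6]: 35
[4:7]: 26
[5:8]: 24
[6:9]: 20
[7:10]: 29
[8:11]: 24

Max: 47 at [0:3]


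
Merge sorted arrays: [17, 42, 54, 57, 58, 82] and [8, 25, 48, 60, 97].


Take 8 from B
Take 17 from A
Take 25 from B
Take 42 from A
Take 48 from B
Take 54 from A
Take 57 from A
Take 58 from A
Take 60 from B
Take 82 from A

Merged: [8, 17, 25, 42, 48, 54, 57, 58, 60, 82, 97]


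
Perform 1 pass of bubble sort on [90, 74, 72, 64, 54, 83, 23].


Initial: [90, 74, 72, 64, 54, 83, 23]
Pass 1: [74, 72, 64, 54, 83, 23, 90] (6 swaps)

After 1 pass: [74, 72, 64, 54, 83, 23, 90]


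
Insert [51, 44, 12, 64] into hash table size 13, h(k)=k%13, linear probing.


Insert 51: h=12 -> slot 12
Insert 44: h=5 -> slot 5
Insert 12: h=12, 1 probes -> slot 0
Insert 64: h=12, 2 probes -> slot 1

Table: [12, 64, None, None, None, 44, None, None, None, None, None, None, 51]


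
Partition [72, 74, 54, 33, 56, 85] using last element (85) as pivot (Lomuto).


Pivot: 85
  72 <= 85: advance i (no swap)
  74 <= 85: advance i (no swap)
  54 <= 85: advance i (no swap)
  33 <= 85: advance i (no swap)
  56 <= 85: advance i (no swap)
Place pivot at 5: [72, 74, 54, 33, 56, 85]

Partitioned: [72, 74, 54, 33, 56, 85]


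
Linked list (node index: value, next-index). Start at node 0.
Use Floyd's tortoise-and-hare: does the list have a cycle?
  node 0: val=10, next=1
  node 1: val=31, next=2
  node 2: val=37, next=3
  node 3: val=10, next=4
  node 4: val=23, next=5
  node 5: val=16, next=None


Floyd's tortoise (slow, +1) and hare (fast, +2):
  init: slow=0, fast=0
  step 1: slow=1, fast=2
  step 2: slow=2, fast=4
  step 3: fast 4->5->None, no cycle

Cycle: no


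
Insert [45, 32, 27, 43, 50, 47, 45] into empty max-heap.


Insert 45: [45]
Insert 32: [45, 32]
Insert 27: [45, 32, 27]
Insert 43: [45, 43, 27, 32]
Insert 50: [50, 45, 27, 32, 43]
Insert 47: [50, 45, 47, 32, 43, 27]
Insert 45: [50, 45, 47, 32, 43, 27, 45]

Final heap: [50, 45, 47, 32, 43, 27, 45]


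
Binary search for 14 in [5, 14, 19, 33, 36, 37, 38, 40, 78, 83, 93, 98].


Step 1: lo=0, hi=11, mid=5, val=37
Step 2: lo=0, hi=4, mid=2, val=19
Step 3: lo=0, hi=1, mid=0, val=5
Step 4: lo=1, hi=1, mid=1, val=14

Found at index 1


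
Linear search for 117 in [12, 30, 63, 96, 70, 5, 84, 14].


i=0: 12!=117
i=1: 30!=117
i=2: 63!=117
i=3: 96!=117
i=4: 70!=117
i=5: 5!=117
i=6: 84!=117
i=7: 14!=117

Not found, 8 comps


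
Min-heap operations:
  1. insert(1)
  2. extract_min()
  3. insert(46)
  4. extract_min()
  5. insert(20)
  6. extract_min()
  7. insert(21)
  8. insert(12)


insert(1) -> [1]
extract_min()->1, []
insert(46) -> [46]
extract_min()->46, []
insert(20) -> [20]
extract_min()->20, []
insert(21) -> [21]
insert(12) -> [12, 21]

Final heap: [12, 21]


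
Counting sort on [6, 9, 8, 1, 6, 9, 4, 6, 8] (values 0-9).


Input: [6, 9, 8, 1, 6, 9, 4, 6, 8]
Counts: [0, 1, 0, 0, 1, 0, 3, 0, 2, 2]

Sorted: [1, 4, 6, 6, 6, 8, 8, 9, 9]


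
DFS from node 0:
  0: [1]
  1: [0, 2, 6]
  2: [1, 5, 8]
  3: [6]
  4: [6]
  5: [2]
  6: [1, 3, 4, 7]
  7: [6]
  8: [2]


Visit 0, push [1]
Visit 1, push [6, 2]
Visit 2, push [8, 5]
Visit 5, push []
Visit 8, push []
Visit 6, push [7, 4, 3]
Visit 3, push []
Visit 4, push []
Visit 7, push []

DFS order: [0, 1, 2, 5, 8, 6, 3, 4, 7]


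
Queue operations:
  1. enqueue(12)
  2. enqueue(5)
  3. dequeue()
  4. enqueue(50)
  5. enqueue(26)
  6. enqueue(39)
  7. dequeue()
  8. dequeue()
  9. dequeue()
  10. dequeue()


enqueue(12) -> [12]
enqueue(5) -> [12, 5]
dequeue()->12, [5]
enqueue(50) -> [5, 50]
enqueue(26) -> [5, 50, 26]
enqueue(39) -> [5, 50, 26, 39]
dequeue()->5, [50, 26, 39]
dequeue()->50, [26, 39]
dequeue()->26, [39]
dequeue()->39, []

Final queue: []


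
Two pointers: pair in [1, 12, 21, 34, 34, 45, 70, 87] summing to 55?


lo=0(1)+hi=7(87)=88
lo=0(1)+hi=6(70)=71
lo=0(1)+hi=5(45)=46
lo=1(12)+hi=5(45)=57
lo=1(12)+hi=4(34)=46
lo=2(21)+hi=4(34)=55

Yes: 21+34=55


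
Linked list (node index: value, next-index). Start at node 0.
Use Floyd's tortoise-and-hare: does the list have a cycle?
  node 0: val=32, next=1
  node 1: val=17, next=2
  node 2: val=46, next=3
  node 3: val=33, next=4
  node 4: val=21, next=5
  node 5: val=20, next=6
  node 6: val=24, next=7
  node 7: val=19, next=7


Floyd's tortoise (slow, +1) and hare (fast, +2):
  init: slow=0, fast=0
  step 1: slow=1, fast=2
  step 2: slow=2, fast=4
  step 3: slow=3, fast=6
  step 4: slow=4, fast=7
  step 5: slow=5, fast=7
  step 6: slow=6, fast=7
  step 7: slow=7, fast=7
  slow == fast at node 7: cycle detected

Cycle: yes


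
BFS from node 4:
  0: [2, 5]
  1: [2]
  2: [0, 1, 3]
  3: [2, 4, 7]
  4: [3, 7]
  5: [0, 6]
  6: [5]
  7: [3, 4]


Visit 4, enqueue [3, 7]
Visit 3, enqueue [2]
Visit 7, enqueue []
Visit 2, enqueue [0, 1]
Visit 0, enqueue [5]
Visit 1, enqueue []
Visit 5, enqueue [6]
Visit 6, enqueue []

BFS order: [4, 3, 7, 2, 0, 1, 5, 6]


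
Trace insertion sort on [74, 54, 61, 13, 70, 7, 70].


Initial: [74, 54, 61, 13, 70, 7, 70]
Insert 54: [54, 74, 61, 13, 70, 7, 70]
Insert 61: [54, 61, 74, 13, 70, 7, 70]
Insert 13: [13, 54, 61, 74, 70, 7, 70]
Insert 70: [13, 54, 61, 70, 74, 7, 70]
Insert 7: [7, 13, 54, 61, 70, 74, 70]
Insert 70: [7, 13, 54, 61, 70, 70, 74]

Sorted: [7, 13, 54, 61, 70, 70, 74]


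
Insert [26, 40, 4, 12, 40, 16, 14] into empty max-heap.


Insert 26: [26]
Insert 40: [40, 26]
Insert 4: [40, 26, 4]
Insert 12: [40, 26, 4, 12]
Insert 40: [40, 40, 4, 12, 26]
Insert 16: [40, 40, 16, 12, 26, 4]
Insert 14: [40, 40, 16, 12, 26, 4, 14]

Final heap: [40, 40, 16, 12, 26, 4, 14]


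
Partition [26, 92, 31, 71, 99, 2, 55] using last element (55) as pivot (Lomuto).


Pivot: 55
  26 <= 55: advance i (no swap)
  31 <= 55: swap -> [26, 31, 92, 71, 99, 2, 55]
  2 <= 55: swap -> [26, 31, 2, 71, 99, 92, 55]
Place pivot at 3: [26, 31, 2, 55, 99, 92, 71]

Partitioned: [26, 31, 2, 55, 99, 92, 71]


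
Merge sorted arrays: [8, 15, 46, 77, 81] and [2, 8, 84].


Take 2 from B
Take 8 from A
Take 8 from B
Take 15 from A
Take 46 from A
Take 77 from A
Take 81 from A

Merged: [2, 8, 8, 15, 46, 77, 81, 84]


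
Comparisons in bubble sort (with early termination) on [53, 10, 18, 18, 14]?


Algorithm: bubble sort (with early termination)
Input: [53, 10, 18, 18, 14]
Sorted: [10, 14, 18, 18, 53]

10


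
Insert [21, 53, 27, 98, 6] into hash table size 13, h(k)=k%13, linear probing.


Insert 21: h=8 -> slot 8
Insert 53: h=1 -> slot 1
Insert 27: h=1, 1 probes -> slot 2
Insert 98: h=7 -> slot 7
Insert 6: h=6 -> slot 6

Table: [None, 53, 27, None, None, None, 6, 98, 21, None, None, None, None]


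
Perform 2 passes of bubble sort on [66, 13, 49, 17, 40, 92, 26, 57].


Initial: [66, 13, 49, 17, 40, 92, 26, 57]
Pass 1: [13, 49, 17, 40, 66, 26, 57, 92] (6 swaps)
Pass 2: [13, 17, 40, 49, 26, 57, 66, 92] (4 swaps)

After 2 passes: [13, 17, 40, 49, 26, 57, 66, 92]


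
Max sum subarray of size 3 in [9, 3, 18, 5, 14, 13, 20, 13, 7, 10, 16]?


[0:3]: 30
[1:4]: 26
[2:5]: 37
[3:6]: 32
[4:7]: 47
[5:8]: 46
[6:9]: 40
[7:10]: 30
[8:11]: 33

Max: 47 at [4:7]


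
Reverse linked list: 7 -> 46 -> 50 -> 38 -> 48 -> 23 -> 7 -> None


Step 1: curr=7, set curr.next=prev(None) | reversed so far: 7
Step 2: curr=46, set curr.next=prev(7) | reversed so far: 46 -> 7
Step 3: curr=50, set curr.next=prev(46) | reversed so far: 50 -> 46 -> 7
Step 4: curr=38, set curr.next=prev(50) | reversed so far: 38 -> 50 -> 46 -> 7
Step 5: curr=48, set curr.next=prev(38) | reversed so far: 48 -> 38 -> 50 -> 46 -> 7
Step 6: curr=23, set curr.next=prev(48) | reversed so far: 23 -> 48 -> 38 -> 50 -> 46 -> 7
Step 7: curr=7, set curr.next=prev(23) | reversed so far: 7 -> 23 -> 48 -> 38 -> 50 -> 46 -> 7

7 -> 23 -> 48 -> 38 -> 50 -> 46 -> 7 -> None


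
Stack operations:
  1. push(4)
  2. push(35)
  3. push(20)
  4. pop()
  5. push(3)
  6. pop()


push(4) -> [4]
push(35) -> [4, 35]
push(20) -> [4, 35, 20]
pop()->20, [4, 35]
push(3) -> [4, 35, 3]
pop()->3, [4, 35]

Final stack: [4, 35]


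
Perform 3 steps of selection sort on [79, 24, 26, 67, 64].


Initial: [79, 24, 26, 67, 64]
Step 1: min=24 at 1
  Swap: [24, 79, 26, 67, 64]
Step 2: min=26 at 2
  Swap: [24, 26, 79, 67, 64]
Step 3: min=64 at 4
  Swap: [24, 26, 64, 67, 79]

After 3 steps: [24, 26, 64, 67, 79]


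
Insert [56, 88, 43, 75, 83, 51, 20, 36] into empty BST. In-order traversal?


Insert 56: root
Insert 88: R from 56
Insert 43: L from 56
Insert 75: R from 56 -> L from 88
Insert 83: R from 56 -> L from 88 -> R from 75
Insert 51: L from 56 -> R from 43
Insert 20: L from 56 -> L from 43
Insert 36: L from 56 -> L from 43 -> R from 20

In-order: [20, 36, 43, 51, 56, 75, 83, 88]


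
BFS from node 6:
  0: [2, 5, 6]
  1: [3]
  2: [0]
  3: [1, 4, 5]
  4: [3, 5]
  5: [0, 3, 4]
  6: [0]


Visit 6, enqueue [0]
Visit 0, enqueue [2, 5]
Visit 2, enqueue []
Visit 5, enqueue [3, 4]
Visit 3, enqueue [1]
Visit 4, enqueue []
Visit 1, enqueue []

BFS order: [6, 0, 2, 5, 3, 4, 1]


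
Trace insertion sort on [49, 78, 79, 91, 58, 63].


Initial: [49, 78, 79, 91, 58, 63]
Insert 78: [49, 78, 79, 91, 58, 63]
Insert 79: [49, 78, 79, 91, 58, 63]
Insert 91: [49, 78, 79, 91, 58, 63]
Insert 58: [49, 58, 78, 79, 91, 63]
Insert 63: [49, 58, 63, 78, 79, 91]

Sorted: [49, 58, 63, 78, 79, 91]


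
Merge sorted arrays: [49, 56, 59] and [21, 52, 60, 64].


Take 21 from B
Take 49 from A
Take 52 from B
Take 56 from A
Take 59 from A

Merged: [21, 49, 52, 56, 59, 60, 64]


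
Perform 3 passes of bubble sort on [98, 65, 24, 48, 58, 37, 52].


Initial: [98, 65, 24, 48, 58, 37, 52]
Pass 1: [65, 24, 48, 58, 37, 52, 98] (6 swaps)
Pass 2: [24, 48, 58, 37, 52, 65, 98] (5 swaps)
Pass 3: [24, 48, 37, 52, 58, 65, 98] (2 swaps)

After 3 passes: [24, 48, 37, 52, 58, 65, 98]


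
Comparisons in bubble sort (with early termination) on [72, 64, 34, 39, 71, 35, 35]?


Algorithm: bubble sort (with early termination)
Input: [72, 64, 34, 39, 71, 35, 35]
Sorted: [34, 35, 35, 39, 64, 71, 72]

20


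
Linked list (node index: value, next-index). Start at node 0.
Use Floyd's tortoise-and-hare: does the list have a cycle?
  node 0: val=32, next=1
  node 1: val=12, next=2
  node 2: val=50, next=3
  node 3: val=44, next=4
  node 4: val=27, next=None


Floyd's tortoise (slow, +1) and hare (fast, +2):
  init: slow=0, fast=0
  step 1: slow=1, fast=2
  step 2: slow=2, fast=4
  step 3: fast -> None, no cycle

Cycle: no


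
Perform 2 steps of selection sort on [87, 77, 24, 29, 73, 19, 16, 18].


Initial: [87, 77, 24, 29, 73, 19, 16, 18]
Step 1: min=16 at 6
  Swap: [16, 77, 24, 29, 73, 19, 87, 18]
Step 2: min=18 at 7
  Swap: [16, 18, 24, 29, 73, 19, 87, 77]

After 2 steps: [16, 18, 24, 29, 73, 19, 87, 77]


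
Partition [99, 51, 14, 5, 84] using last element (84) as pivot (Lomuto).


Pivot: 84
  51 <= 84: swap -> [51, 99, 14, 5, 84]
  14 <= 84: swap -> [51, 14, 99, 5, 84]
  5 <= 84: swap -> [51, 14, 5, 99, 84]
Place pivot at 3: [51, 14, 5, 84, 99]

Partitioned: [51, 14, 5, 84, 99]


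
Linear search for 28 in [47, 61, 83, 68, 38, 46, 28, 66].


i=0: 47!=28
i=1: 61!=28
i=2: 83!=28
i=3: 68!=28
i=4: 38!=28
i=5: 46!=28
i=6: 28==28 found!

Found at 6, 7 comps


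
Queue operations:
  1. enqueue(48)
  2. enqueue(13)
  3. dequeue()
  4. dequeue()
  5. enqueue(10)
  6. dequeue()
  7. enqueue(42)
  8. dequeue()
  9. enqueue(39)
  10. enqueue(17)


enqueue(48) -> [48]
enqueue(13) -> [48, 13]
dequeue()->48, [13]
dequeue()->13, []
enqueue(10) -> [10]
dequeue()->10, []
enqueue(42) -> [42]
dequeue()->42, []
enqueue(39) -> [39]
enqueue(17) -> [39, 17]

Final queue: [39, 17]


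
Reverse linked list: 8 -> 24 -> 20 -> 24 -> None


Step 1: curr=8, set curr.next=prev(None) | reversed so far: 8
Step 2: curr=24, set curr.next=prev(8) | reversed so far: 24 -> 8
Step 3: curr=20, set curr.next=prev(24) | reversed so far: 20 -> 24 -> 8
Step 4: curr=24, set curr.next=prev(20) | reversed so far: 24 -> 20 -> 24 -> 8

24 -> 20 -> 24 -> 8 -> None


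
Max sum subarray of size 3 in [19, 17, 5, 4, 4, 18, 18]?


[0:3]: 41
[1:4]: 26
[2:5]: 13
[3:6]: 26
[4:7]: 40

Max: 41 at [0:3]


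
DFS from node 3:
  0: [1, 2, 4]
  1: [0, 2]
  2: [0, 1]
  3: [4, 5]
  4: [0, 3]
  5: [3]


Visit 3, push [5, 4]
Visit 4, push [0]
Visit 0, push [2, 1]
Visit 1, push [2]
Visit 2, push []
Visit 5, push []

DFS order: [3, 4, 0, 1, 2, 5]


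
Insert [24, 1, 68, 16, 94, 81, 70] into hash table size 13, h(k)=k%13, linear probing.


Insert 24: h=11 -> slot 11
Insert 1: h=1 -> slot 1
Insert 68: h=3 -> slot 3
Insert 16: h=3, 1 probes -> slot 4
Insert 94: h=3, 2 probes -> slot 5
Insert 81: h=3, 3 probes -> slot 6
Insert 70: h=5, 2 probes -> slot 7

Table: [None, 1, None, 68, 16, 94, 81, 70, None, None, None, 24, None]


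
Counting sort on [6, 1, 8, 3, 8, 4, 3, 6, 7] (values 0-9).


Input: [6, 1, 8, 3, 8, 4, 3, 6, 7]
Counts: [0, 1, 0, 2, 1, 0, 2, 1, 2, 0]

Sorted: [1, 3, 3, 4, 6, 6, 7, 8, 8]


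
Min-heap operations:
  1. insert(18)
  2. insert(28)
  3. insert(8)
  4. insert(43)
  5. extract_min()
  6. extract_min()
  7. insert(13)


insert(18) -> [18]
insert(28) -> [18, 28]
insert(8) -> [8, 28, 18]
insert(43) -> [8, 28, 18, 43]
extract_min()->8, [18, 28, 43]
extract_min()->18, [28, 43]
insert(13) -> [13, 43, 28]

Final heap: [13, 43, 28]


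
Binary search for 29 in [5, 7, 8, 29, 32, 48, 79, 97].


Step 1: lo=0, hi=7, mid=3, val=29

Found at index 3


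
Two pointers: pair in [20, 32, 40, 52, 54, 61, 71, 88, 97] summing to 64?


lo=0(20)+hi=8(97)=117
lo=0(20)+hi=7(88)=108
lo=0(20)+hi=6(71)=91
lo=0(20)+hi=5(61)=81
lo=0(20)+hi=4(54)=74
lo=0(20)+hi=3(52)=72
lo=0(20)+hi=2(40)=60
lo=1(32)+hi=2(40)=72

No pair found


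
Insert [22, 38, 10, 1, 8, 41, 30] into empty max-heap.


Insert 22: [22]
Insert 38: [38, 22]
Insert 10: [38, 22, 10]
Insert 1: [38, 22, 10, 1]
Insert 8: [38, 22, 10, 1, 8]
Insert 41: [41, 22, 38, 1, 8, 10]
Insert 30: [41, 22, 38, 1, 8, 10, 30]

Final heap: [41, 22, 38, 1, 8, 10, 30]


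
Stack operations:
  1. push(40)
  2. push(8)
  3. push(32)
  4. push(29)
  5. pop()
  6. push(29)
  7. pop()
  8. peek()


push(40) -> [40]
push(8) -> [40, 8]
push(32) -> [40, 8, 32]
push(29) -> [40, 8, 32, 29]
pop()->29, [40, 8, 32]
push(29) -> [40, 8, 32, 29]
pop()->29, [40, 8, 32]
peek()->32

Final stack: [40, 8, 32]


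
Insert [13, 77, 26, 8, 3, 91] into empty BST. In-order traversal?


Insert 13: root
Insert 77: R from 13
Insert 26: R from 13 -> L from 77
Insert 8: L from 13
Insert 3: L from 13 -> L from 8
Insert 91: R from 13 -> R from 77

In-order: [3, 8, 13, 26, 77, 91]


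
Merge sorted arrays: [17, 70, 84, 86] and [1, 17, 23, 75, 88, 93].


Take 1 from B
Take 17 from A
Take 17 from B
Take 23 from B
Take 70 from A
Take 75 from B
Take 84 from A
Take 86 from A

Merged: [1, 17, 17, 23, 70, 75, 84, 86, 88, 93]


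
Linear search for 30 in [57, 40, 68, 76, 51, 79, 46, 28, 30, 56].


i=0: 57!=30
i=1: 40!=30
i=2: 68!=30
i=3: 76!=30
i=4: 51!=30
i=5: 79!=30
i=6: 46!=30
i=7: 28!=30
i=8: 30==30 found!

Found at 8, 9 comps


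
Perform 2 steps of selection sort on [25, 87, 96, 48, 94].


Initial: [25, 87, 96, 48, 94]
Step 1: min=25 at 0
  Swap: [25, 87, 96, 48, 94]
Step 2: min=48 at 3
  Swap: [25, 48, 96, 87, 94]

After 2 steps: [25, 48, 96, 87, 94]


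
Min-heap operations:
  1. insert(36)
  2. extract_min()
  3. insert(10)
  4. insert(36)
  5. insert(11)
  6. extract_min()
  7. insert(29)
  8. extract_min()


insert(36) -> [36]
extract_min()->36, []
insert(10) -> [10]
insert(36) -> [10, 36]
insert(11) -> [10, 36, 11]
extract_min()->10, [11, 36]
insert(29) -> [11, 36, 29]
extract_min()->11, [29, 36]

Final heap: [29, 36]


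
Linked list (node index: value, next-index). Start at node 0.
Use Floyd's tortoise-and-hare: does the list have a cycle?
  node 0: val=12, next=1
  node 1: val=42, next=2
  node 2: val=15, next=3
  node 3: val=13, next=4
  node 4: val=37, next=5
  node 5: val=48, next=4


Floyd's tortoise (slow, +1) and hare (fast, +2):
  init: slow=0, fast=0
  step 1: slow=1, fast=2
  step 2: slow=2, fast=4
  step 3: slow=3, fast=4
  step 4: slow=4, fast=4
  slow == fast at node 4: cycle detected

Cycle: yes


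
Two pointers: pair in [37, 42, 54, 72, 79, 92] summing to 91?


lo=0(37)+hi=5(92)=129
lo=0(37)+hi=4(79)=116
lo=0(37)+hi=3(72)=109
lo=0(37)+hi=2(54)=91

Yes: 37+54=91
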